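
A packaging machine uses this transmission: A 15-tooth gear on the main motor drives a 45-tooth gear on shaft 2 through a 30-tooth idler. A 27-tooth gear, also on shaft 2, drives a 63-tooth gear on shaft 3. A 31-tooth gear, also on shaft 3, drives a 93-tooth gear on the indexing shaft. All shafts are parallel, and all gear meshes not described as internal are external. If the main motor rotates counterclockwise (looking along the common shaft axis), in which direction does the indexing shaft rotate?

counterclockwise

the main motor → shaft 2: driver → idler → driven is 2 external meshes, 2 reversals → CCW.
shaft 2 → shaft 3: external mesh, 1 reversal → CW.
shaft 3 → the indexing shaft: external mesh, 1 reversal → CCW.
4 reversals in total — an even number — so the indexing shaft turns the same way as the main motor.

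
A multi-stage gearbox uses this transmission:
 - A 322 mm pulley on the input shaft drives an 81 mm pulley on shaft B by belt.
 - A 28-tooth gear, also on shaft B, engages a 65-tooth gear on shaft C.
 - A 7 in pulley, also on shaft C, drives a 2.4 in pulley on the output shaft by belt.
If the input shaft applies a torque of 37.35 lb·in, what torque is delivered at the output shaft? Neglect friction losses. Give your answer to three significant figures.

7.48 lb·in

belt 81/322 = 0.25155 → τ = 37.35·0.25155 = 9.3955 lb·in
gear mesh 65/28 = 2.3214 → τ = 9.3955·2.3214 = 21.811 lb·in
belt 2.4/7 = 0.34286 → τ = 21.811·0.34286 = 7.478 lb·in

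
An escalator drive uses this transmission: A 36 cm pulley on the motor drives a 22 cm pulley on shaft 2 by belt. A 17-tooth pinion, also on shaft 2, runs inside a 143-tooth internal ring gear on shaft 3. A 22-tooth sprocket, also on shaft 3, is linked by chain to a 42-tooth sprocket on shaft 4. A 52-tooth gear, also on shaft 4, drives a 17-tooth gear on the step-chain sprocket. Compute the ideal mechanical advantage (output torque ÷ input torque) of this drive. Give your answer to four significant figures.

Each stage contributes driven/driver: belt 22/36 = 0.61111, internal gear 143/17 = 8.4118, chain 42/22 = 1.9091, gear mesh 17/52 = 0.32692.
Overall: 0.61111 × 8.4118 × 1.9091 × 0.32692 = 3.2083.

3.208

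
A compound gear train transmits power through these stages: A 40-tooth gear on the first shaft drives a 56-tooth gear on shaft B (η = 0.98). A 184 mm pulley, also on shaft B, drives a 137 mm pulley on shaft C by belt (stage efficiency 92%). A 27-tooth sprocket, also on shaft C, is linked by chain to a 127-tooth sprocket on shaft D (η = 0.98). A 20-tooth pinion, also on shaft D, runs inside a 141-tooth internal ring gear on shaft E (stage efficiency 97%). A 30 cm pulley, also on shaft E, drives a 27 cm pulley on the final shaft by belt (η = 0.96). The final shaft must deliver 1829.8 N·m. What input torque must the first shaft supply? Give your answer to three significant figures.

Overall ratio R = 1.4 × 0.74457 × 4.7037 × 7.05 × 0.9 = 31.11; overall efficiency η = 0.98 × 0.92 × 0.98 × 0.97 × 0.96 = 0.8228.
Input torque = output torque / (R × η) = 1829.8 / (31.11 × 0.8228) = 71.486 N·m.

71.5 N·m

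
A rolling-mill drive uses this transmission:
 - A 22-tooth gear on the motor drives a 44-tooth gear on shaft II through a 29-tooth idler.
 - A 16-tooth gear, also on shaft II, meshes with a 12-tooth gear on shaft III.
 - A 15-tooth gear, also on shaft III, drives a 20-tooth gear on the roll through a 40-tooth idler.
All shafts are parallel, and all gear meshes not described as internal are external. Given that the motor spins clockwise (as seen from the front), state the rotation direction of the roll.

the motor → shaft II: driver → idler → driven is 2 external meshes, 2 reversals → CW.
shaft II → shaft III: external mesh, 1 reversal → CCW.
shaft III → the roll: driver → idler → driven is 2 external meshes, 2 reversals → CCW.
5 reversals in total — an odd number — so the roll turns opposite to the motor.

anticlockwise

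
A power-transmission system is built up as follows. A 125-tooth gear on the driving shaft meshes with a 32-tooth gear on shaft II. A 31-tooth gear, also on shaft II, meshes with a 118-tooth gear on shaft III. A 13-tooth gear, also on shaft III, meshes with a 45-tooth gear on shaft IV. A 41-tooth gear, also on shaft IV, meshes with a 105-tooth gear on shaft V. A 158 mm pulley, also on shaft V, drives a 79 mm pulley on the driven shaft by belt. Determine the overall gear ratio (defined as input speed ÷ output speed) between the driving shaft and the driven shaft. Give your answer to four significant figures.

4.319

Each stage contributes driven/driver: gear mesh 32/125 = 0.256, gear mesh 118/31 = 3.8065, gear mesh 45/13 = 3.4615, gear mesh 105/41 = 2.561, belt 79/158 = 0.5.
Overall: 0.256 × 3.8065 × 3.4615 × 2.561 × 0.5 = 4.3192.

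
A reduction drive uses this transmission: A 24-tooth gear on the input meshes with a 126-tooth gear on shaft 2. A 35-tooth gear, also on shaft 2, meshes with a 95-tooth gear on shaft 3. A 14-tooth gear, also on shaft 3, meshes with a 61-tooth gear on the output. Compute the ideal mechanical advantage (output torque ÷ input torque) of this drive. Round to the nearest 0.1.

62.1

Each stage contributes driven/driver: gear mesh 126/24 = 5.25, gear mesh 95/35 = 2.7143, gear mesh 61/14 = 4.3571.
Overall: 5.25 × 2.7143 × 4.3571 = 62.089.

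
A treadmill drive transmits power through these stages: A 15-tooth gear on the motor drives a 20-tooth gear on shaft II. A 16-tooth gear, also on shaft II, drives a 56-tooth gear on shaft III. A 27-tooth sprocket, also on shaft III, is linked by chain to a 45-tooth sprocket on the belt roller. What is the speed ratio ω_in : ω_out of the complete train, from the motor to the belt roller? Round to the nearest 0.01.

7.78

Each stage contributes driven/driver: gear mesh 20/15 = 1.3333, gear mesh 56/16 = 3.5, chain 45/27 = 1.6667.
Overall: 1.3333 × 3.5 × 1.6667 = 7.7778.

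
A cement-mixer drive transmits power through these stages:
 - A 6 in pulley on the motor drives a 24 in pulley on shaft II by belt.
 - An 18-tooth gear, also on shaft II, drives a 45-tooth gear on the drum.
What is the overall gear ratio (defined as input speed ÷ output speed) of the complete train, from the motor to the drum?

Each stage contributes driven/driver: belt 24/6 = 4, gear mesh 45/18 = 2.5.
Overall: 4 × 2.5 = 10.

10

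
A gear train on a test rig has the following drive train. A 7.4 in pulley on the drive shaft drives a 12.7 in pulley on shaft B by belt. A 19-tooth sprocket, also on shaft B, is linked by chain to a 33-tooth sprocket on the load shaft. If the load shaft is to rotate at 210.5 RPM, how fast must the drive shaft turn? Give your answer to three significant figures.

627 RPM

Overall ratio R = 1.7162 × 1.7368 = 2.9808.
Required input speed = output speed × R = 210.5 × 2.9808 = 627.46 RPM.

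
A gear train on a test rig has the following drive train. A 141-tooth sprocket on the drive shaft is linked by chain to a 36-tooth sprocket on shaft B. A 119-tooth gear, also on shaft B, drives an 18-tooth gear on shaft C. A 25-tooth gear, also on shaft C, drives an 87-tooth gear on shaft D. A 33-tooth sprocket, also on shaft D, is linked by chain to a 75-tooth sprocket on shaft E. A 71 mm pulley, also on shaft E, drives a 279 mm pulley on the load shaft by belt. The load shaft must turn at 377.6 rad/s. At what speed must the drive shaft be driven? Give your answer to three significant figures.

Overall ratio R = 0.25532 × 0.15126 × 3.48 × 2.2727 × 3.9296 = 1.2003.
Required input speed = output speed × R = 377.6 × 1.2003 = 453.22 rad/s.

453 rad/s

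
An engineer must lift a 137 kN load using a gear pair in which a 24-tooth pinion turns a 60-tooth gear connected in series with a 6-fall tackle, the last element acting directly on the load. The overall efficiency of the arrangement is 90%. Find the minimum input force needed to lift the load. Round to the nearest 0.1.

10.1 kN

Gear pair MA = 60/24 = 2.5.
Block-and-tackle MA = number of supporting rope parts = 6.
Combined ideal MA = 2.5 × 6 = 15.
Actual MA = 15 × 0.90 = 13.5.
Effort = load / actual MA = 137 / 13.5 = 10.148 kN.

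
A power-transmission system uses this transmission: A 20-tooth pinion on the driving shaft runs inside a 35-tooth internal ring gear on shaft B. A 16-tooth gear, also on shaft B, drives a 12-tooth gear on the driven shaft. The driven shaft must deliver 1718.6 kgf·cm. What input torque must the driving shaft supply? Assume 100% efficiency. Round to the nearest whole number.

Overall ratio R = 1.75 × 0.75 = 1.3125.
Input torque = output torque / R = 1718.6 / 1.3125 = 1309.4 kgf·cm.

1309 kgf·cm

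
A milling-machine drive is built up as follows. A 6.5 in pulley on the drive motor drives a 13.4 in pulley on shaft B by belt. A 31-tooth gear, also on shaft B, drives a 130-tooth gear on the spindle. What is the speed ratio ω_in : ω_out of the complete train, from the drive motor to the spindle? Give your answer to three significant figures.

Each stage contributes driven/driver: belt 13.4/6.5 = 2.0615, gear mesh 130/31 = 4.1935.
Overall: 2.0615 × 4.1935 = 8.6452.

8.65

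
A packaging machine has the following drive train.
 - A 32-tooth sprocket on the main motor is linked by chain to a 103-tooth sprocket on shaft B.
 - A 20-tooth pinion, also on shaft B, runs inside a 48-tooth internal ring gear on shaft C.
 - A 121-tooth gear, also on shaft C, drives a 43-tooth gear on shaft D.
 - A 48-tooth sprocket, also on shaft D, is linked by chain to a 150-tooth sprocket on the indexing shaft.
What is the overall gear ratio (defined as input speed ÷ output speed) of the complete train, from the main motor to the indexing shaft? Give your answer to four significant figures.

8.579

Each stage contributes driven/driver: chain 103/32 = 3.2188, internal gear 48/20 = 2.4, gear mesh 43/121 = 0.35537, chain 150/48 = 3.125.
Overall: 3.2188 × 2.4 × 0.35537 × 3.125 = 8.5789.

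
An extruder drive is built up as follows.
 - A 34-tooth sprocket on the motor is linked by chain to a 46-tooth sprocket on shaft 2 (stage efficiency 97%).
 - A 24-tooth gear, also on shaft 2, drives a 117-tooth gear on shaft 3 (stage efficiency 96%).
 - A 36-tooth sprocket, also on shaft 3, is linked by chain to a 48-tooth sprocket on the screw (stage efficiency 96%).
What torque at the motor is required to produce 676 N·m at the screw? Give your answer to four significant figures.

Overall ratio R = 1.3529 × 4.875 × 1.3333 = 8.7941; overall efficiency η = 0.97 × 0.96 × 0.96 = 0.8940.
Input torque = output torque / (R × η) = 676 / (8.7941 × 0.8940) = 85.988 N·m.

85.99 N·m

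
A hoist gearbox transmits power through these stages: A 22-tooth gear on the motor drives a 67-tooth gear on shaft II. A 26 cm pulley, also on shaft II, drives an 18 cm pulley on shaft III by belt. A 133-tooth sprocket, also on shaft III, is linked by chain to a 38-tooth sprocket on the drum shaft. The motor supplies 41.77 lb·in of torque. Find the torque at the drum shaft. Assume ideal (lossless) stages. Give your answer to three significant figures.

After the gear mesh (67/22): 41.77 × 3.0455 = 127.21 lb·in
After the belt (18/26): 127.21 × 0.69231 = 88.068 lb·in
After the chain (38/133): 88.068 × 0.28571 = 25.162 lb·in

25.2 lb·in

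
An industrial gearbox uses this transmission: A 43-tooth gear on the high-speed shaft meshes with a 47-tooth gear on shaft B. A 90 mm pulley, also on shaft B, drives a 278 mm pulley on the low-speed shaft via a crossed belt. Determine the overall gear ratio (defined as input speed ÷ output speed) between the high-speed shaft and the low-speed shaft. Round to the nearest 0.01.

3.38

Each stage contributes driven/driver: gear mesh 47/43 = 1.093, belt 278/90 = 3.0889.
Overall: 1.093 × 3.0889 = 3.3762.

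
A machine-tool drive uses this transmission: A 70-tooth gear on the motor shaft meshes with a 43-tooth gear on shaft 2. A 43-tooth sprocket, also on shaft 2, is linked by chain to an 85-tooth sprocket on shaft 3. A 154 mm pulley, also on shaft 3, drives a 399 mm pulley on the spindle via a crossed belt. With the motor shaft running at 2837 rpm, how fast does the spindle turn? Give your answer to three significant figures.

the motor shaft → shaft 2 (gear mesh, 43/70): 2837 ÷ 0.61429 = 4618.4 rpm
shaft 2 → shaft 3 (chain, 85/43): 4618.4 ÷ 1.9767 = 2336.4 rpm
shaft 3 → the spindle (belt, 399/154): 2336.4 ÷ 2.5909 = 901.75 rpm

902 rpm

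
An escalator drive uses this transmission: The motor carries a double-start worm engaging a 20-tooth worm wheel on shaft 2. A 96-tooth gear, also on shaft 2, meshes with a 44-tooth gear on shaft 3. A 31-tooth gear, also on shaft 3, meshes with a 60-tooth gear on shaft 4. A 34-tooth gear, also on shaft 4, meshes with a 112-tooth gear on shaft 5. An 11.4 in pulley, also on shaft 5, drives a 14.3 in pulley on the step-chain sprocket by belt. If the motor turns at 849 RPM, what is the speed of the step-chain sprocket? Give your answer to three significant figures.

worm 20/2 = 10 → 849/10 = 84.9 RPM
gear mesh 44/96 = 0.45833 → 84.9/0.45833 = 185.24 RPM
gear mesh 60/31 = 1.9355 → 185.24/1.9355 = 95.705 RPM
gear mesh 112/34 = 3.2941 → 95.705/3.2941 = 29.053 RPM
belt 14.3/11.4 = 1.2544 → 29.053/1.2544 = 23.161 RPM

23.2 RPM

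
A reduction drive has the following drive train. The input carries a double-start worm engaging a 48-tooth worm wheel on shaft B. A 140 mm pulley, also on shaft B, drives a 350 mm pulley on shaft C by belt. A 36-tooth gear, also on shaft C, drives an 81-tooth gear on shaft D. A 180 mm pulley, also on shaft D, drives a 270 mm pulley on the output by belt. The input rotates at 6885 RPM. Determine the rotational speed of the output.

worm 48/2 = 24 → 6885/24 = 286.88 RPM
belt 350/140 = 2.5 → 286.88/2.5 = 114.75 RPM
gear mesh 81/36 = 2.25 → 114.75/2.25 = 51 RPM
belt 270/180 = 1.5 → 51/1.5 = 34 RPM

34 RPM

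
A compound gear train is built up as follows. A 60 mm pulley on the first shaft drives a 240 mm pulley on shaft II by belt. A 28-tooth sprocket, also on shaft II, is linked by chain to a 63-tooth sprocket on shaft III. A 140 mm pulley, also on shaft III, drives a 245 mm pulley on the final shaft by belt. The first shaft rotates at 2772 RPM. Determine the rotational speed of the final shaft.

176 RPM

Belt: ratio = 240/60 = 4, so shaft II turns at 2772 / 4 = 693 RPM.
Chain: ratio = 63/28 = 2.25, so shaft III turns at 693 / 2.25 = 308 RPM.
Belt: ratio = 245/140 = 1.75, so the final shaft turns at 308 / 1.75 = 176 RPM.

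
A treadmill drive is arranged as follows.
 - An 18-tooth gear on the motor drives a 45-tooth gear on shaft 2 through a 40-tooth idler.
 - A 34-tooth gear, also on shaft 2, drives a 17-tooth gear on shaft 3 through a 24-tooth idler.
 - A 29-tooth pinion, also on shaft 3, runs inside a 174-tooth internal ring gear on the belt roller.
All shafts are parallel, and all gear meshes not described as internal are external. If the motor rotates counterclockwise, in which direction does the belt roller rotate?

the motor → shaft 2: driver → idler → driven is 2 external meshes, 2 reversals → CCW.
shaft 2 → shaft 3: driver → idler → driven is 2 external meshes, 2 reversals → CCW.
shaft 3 → the belt roller: internal mesh, same direction → CCW.
4 reversals in total — an even number — so the belt roller turns the same way as the motor.

counterclockwise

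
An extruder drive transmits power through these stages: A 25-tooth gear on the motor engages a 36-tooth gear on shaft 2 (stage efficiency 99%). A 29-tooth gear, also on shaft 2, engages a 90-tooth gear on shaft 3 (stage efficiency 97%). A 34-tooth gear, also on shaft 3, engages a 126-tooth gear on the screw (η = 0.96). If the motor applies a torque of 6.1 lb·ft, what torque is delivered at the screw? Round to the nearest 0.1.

gear mesh 36/25 = 1.44 → τ = 6.1·1.44·0.99 = 8.6962 lb·ft
gear mesh 90/29 = 3.1034 → τ = 8.6962·3.1034·0.97 = 26.178 lb·ft
gear mesh 126/34 = 3.7059 → τ = 26.178·3.7059·0.96 = 93.134 lb·ft

93.1 lb·ft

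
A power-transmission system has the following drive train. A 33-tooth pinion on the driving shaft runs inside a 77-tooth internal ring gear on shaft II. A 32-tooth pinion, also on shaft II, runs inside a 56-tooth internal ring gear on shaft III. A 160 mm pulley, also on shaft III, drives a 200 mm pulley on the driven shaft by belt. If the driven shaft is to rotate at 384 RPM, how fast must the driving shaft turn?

Overall ratio R = 2.3333 × 1.75 × 1.25 = 5.1042.
Required input speed = output speed × R = 384 × 5.1042 = 1960 RPM.

1960 RPM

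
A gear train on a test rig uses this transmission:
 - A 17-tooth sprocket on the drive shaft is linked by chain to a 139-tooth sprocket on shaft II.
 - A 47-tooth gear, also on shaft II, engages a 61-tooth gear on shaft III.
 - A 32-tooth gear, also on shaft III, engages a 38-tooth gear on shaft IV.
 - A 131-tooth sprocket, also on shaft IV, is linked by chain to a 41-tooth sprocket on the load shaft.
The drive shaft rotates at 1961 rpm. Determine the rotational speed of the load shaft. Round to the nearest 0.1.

Chain: ratio = 139/17 = 8.1765, so shaft II turns at 1961 / 8.1765 = 239.83 rpm.
Gear mesh: ratio = 61/47 = 1.2979, so shaft III turns at 239.83 / 1.2979 = 184.79 rpm.
Gear mesh: ratio = 38/32 = 1.1875, so shaft IV turns at 184.79 / 1.1875 = 155.61 rpm.
Chain: ratio = 41/131 = 0.31298, so the load shaft turns at 155.61 / 0.31298 = 497.2 rpm.

497.2 rpm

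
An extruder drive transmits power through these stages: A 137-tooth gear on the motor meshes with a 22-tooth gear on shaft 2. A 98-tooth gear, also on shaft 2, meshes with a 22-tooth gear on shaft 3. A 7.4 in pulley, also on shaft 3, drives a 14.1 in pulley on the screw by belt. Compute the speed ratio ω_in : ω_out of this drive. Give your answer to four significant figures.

Each stage contributes driven/driver: gear mesh 22/137 = 0.16058, gear mesh 22/98 = 0.22449, belt 14.1/7.4 = 1.9054.
Overall: 0.16058 × 0.22449 × 1.9054 = 0.068689.

0.06869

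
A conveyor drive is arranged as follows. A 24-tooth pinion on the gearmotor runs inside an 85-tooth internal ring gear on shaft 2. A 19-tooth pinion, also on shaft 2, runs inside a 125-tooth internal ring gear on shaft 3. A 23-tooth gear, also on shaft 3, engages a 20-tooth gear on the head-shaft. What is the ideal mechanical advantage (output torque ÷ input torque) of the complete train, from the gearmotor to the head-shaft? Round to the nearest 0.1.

Each stage contributes driven/driver: internal gear 85/24 = 3.5417, internal gear 125/19 = 6.5789, gear mesh 20/23 = 0.86957.
Overall: 3.5417 × 6.5789 × 0.86957 = 20.261.

20.3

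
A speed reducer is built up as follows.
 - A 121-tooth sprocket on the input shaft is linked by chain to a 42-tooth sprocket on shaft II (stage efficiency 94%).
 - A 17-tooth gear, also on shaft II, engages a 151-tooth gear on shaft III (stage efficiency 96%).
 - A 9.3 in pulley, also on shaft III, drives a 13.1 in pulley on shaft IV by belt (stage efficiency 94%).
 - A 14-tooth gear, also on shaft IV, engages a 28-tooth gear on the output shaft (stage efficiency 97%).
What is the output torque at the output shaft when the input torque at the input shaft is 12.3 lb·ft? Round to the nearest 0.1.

chain 42/121 = 0.34711 → τ = 12.3·0.34711·0.94 = 4.0133 lb·ft
gear mesh 151/17 = 8.8824 → τ = 4.0133·8.8824·0.96 = 34.221 lb·ft
belt 13.1/9.3 = 1.4086 → τ = 34.221·1.4086·0.94 = 45.312 lb·ft
gear mesh 28/14 = 2 → τ = 45.312·2·0.97 = 87.905 lb·ft

87.9 lb·ft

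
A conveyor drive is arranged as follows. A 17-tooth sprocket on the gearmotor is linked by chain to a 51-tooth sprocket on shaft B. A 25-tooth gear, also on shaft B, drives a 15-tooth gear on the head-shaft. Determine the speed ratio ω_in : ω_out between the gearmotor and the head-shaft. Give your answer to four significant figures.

1.800

Each stage contributes driven/driver: chain 51/17 = 3, gear mesh 15/25 = 0.6.
Overall: 3 × 0.6 = 1.8.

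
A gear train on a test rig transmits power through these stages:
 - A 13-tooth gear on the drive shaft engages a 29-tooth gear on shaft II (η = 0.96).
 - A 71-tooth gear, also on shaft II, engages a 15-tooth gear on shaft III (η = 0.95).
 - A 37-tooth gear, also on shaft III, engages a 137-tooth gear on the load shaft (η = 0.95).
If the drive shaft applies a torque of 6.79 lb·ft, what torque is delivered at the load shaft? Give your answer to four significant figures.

Gear mesh: ratio = 29/13 = 2.2308; torque at shaft II = 6.79 × 2.2308 × 0.96 = 14.541 lb·ft.
Gear mesh: ratio = 15/71 = 0.21127; torque at shaft III = 14.541 × 0.21127 × 0.95 = 2.9184 lb·ft.
Gear mesh: ratio = 137/37 = 3.7027; torque at the load shaft = 2.9184 × 3.7027 × 0.95 = 10.266 lb·ft.

10.27 lb·ft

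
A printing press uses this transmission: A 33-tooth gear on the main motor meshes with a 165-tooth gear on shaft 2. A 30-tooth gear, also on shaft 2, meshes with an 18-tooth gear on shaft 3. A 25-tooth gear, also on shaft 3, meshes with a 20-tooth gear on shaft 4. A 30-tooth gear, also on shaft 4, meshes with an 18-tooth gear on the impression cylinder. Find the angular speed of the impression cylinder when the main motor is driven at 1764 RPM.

1225 RPM

Gear mesh: ratio = 165/33 = 5, so shaft 2 turns at 1764 / 5 = 352.8 RPM.
Gear mesh: ratio = 18/30 = 0.6, so shaft 3 turns at 352.8 / 0.6 = 588 RPM.
Gear mesh: ratio = 20/25 = 0.8, so shaft 4 turns at 588 / 0.8 = 735 RPM.
Gear mesh: ratio = 18/30 = 0.6, so the impression cylinder turns at 735 / 0.6 = 1225 RPM.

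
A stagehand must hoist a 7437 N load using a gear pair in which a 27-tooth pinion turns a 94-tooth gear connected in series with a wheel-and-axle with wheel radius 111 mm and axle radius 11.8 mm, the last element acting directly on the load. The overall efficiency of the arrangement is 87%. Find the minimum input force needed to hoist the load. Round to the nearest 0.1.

261.0 N

Gear pair MA = 94/27 = 3.4815.
Wheel-and-axle MA = R/r = 111/11.8 = 9.4068.
Combined ideal MA = 3.4815 × 9.4068 = 32.75.
Actual MA = 32.75 × 0.87 = 28.492.
Effort = load / actual MA = 7437 / 28.492 = 261.02 N.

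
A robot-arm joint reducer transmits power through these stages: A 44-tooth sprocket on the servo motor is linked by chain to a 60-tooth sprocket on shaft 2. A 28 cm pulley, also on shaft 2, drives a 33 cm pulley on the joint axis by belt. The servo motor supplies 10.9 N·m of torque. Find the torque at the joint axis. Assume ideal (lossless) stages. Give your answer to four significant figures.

chain 60/44 = 1.3636 → τ = 10.9·1.3636 = 14.864 N·m
belt 33/28 = 1.1786 → τ = 14.864·1.1786 = 17.518 N·m

17.52 N·m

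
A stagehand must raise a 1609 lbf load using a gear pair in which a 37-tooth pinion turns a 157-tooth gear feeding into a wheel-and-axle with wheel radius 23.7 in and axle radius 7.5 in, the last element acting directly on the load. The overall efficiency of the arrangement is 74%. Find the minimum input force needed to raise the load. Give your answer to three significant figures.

162 lbf

Gear pair MA = 157/37 = 4.2432.
Wheel-and-axle MA = R/r = 23.7/7.5 = 3.16.
Combined ideal MA = 4.2432 × 3.16 = 13.409.
Actual MA = 13.409 × 0.74 = 9.9224.
Effort = load / actual MA = 1609 / 9.9224 = 162.16 lbf.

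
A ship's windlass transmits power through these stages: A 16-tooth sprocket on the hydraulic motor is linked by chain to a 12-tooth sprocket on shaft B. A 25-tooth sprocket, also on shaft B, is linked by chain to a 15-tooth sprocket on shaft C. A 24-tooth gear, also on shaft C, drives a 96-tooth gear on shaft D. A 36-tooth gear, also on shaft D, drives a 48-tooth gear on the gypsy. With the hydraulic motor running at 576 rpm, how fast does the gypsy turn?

Chain: ratio = 12/16 = 0.75, so shaft B turns at 576 / 0.75 = 768 rpm.
Chain: ratio = 15/25 = 0.6, so shaft C turns at 768 / 0.6 = 1280 rpm.
Gear mesh: ratio = 96/24 = 4, so shaft D turns at 1280 / 4 = 320 rpm.
Gear mesh: ratio = 48/36 = 1.3333, so the gypsy turns at 320 / 1.3333 = 240 rpm.

240 rpm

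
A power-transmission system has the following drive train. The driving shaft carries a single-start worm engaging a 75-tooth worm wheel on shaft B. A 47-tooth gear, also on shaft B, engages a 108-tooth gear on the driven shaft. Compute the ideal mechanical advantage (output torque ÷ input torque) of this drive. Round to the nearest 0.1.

Each stage contributes driven/driver: worm 75/1 = 75, gear mesh 108/47 = 2.2979.
Overall: 75 × 2.2979 = 172.34.

172.3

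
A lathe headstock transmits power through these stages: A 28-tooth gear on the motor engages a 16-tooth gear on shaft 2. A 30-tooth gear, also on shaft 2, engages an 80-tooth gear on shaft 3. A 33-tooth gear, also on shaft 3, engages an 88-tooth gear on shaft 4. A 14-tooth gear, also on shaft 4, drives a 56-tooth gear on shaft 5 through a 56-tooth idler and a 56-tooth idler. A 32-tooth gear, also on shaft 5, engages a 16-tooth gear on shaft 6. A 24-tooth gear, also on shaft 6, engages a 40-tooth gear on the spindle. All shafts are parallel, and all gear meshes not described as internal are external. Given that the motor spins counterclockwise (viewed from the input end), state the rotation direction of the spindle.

counterclockwise

the motor → shaft 2: external mesh, 1 reversal → CW.
shaft 2 → shaft 3: external mesh, 1 reversal → CCW.
shaft 3 → shaft 4: external mesh, 1 reversal → CW.
shaft 4 → shaft 5: driver → idler → idler → driven is 3 external meshes, 3 reversals → CCW.
shaft 5 → shaft 6: external mesh, 1 reversal → CW.
shaft 6 → the spindle: external mesh, 1 reversal → CCW.
8 reversals in total — an even number — so the spindle turns the same way as the motor.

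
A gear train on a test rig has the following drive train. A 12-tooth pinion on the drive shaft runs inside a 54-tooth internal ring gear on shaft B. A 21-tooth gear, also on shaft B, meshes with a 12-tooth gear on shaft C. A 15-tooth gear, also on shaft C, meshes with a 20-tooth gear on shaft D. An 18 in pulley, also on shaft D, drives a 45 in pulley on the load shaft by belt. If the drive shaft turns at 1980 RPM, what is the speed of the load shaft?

the drive shaft → shaft B (internal gear, 54/12): 1980 ÷ 4.5 = 440 RPM
shaft B → shaft C (gear mesh, 12/21): 440 ÷ 0.57143 = 770 RPM
shaft C → shaft D (gear mesh, 20/15): 770 ÷ 1.3333 = 577.5 RPM
shaft D → the load shaft (belt, 45/18): 577.5 ÷ 2.5 = 231 RPM

231 RPM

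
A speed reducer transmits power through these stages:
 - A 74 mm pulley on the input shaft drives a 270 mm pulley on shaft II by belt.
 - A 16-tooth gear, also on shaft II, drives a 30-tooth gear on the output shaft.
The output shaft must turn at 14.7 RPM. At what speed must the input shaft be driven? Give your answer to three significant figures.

Overall ratio R = 3.6486 × 1.875 = 6.8412.
Required input speed = output speed × R = 14.7 × 6.8412 = 100.57 RPM.

101 RPM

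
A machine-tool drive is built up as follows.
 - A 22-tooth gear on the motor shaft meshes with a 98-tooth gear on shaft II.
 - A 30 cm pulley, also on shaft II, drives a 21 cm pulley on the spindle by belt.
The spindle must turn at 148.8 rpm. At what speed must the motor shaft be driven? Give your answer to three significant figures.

464 rpm

Overall ratio R = 4.4545 × 0.7 = 3.1182.
Required input speed = output speed × R = 148.8 × 3.1182 = 463.99 rpm.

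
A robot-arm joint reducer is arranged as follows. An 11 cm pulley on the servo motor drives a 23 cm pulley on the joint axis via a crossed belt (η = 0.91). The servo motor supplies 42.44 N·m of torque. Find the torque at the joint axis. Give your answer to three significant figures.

80.8 N·m

After the belt (23/11): 42.44 × 2.0909 × 0.91 = 80.752 N·m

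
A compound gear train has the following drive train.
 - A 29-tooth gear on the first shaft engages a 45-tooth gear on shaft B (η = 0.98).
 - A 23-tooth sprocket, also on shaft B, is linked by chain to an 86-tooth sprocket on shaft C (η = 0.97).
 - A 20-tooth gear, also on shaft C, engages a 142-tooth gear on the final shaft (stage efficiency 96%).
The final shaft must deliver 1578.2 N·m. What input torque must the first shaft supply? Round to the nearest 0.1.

42.0 N·m

Overall ratio R = 1.5517 × 3.7391 × 7.1 = 41.195; overall efficiency η = 0.98 × 0.97 × 0.96 = 0.9126.
Input torque = output torque / (R × η) = 1578.2 / (41.195 × 0.9126) = 41.981 N·m.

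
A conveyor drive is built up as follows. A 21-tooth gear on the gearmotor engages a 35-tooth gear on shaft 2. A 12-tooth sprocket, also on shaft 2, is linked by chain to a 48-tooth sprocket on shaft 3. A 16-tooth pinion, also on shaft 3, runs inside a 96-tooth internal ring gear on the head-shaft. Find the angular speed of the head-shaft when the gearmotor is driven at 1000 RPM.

25 RPM

Gear mesh: ratio = 35/21 = 1.6667, so shaft 2 turns at 1000 / 1.6667 = 600 RPM.
Chain: ratio = 48/12 = 4, so shaft 3 turns at 600 / 4 = 150 RPM.
Internal gear: ratio = 96/16 = 6, so the head-shaft turns at 150 / 6 = 25 RPM.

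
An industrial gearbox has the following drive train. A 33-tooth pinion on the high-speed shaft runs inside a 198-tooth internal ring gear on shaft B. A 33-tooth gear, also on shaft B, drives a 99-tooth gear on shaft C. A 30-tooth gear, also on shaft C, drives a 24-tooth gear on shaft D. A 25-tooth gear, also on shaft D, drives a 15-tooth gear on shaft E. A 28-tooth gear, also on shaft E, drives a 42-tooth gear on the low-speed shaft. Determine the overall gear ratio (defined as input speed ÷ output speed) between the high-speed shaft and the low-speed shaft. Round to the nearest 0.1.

Each stage contributes driven/driver: internal gear 198/33 = 6, gear mesh 99/33 = 3, gear mesh 24/30 = 0.8, gear mesh 15/25 = 0.6, gear mesh 42/28 = 1.5.
Overall: 6 × 3 × 0.8 × 0.6 × 1.5 = 12.96.

13.0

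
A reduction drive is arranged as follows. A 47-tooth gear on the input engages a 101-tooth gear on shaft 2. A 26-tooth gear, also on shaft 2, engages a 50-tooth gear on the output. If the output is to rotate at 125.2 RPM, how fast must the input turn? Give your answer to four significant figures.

517.4 RPM

Overall ratio R = 2.1489 × 1.9231 = 4.1326.
Required input speed = output speed × R = 125.2 × 4.1326 = 517.4 RPM.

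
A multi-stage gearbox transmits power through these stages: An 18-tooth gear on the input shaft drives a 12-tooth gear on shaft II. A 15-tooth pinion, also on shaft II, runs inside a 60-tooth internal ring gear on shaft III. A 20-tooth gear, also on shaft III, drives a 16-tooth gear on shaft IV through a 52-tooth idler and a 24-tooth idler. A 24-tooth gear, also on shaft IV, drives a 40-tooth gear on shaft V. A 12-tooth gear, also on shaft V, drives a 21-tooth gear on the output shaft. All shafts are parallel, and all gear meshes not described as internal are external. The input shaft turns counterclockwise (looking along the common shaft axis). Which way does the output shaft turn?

counterclockwise

the input shaft → shaft II: external mesh, 1 reversal → CW.
shaft II → shaft III: internal mesh, same direction → CW.
shaft III → shaft IV: driver → idler → idler → driven is 3 external meshes, 3 reversals → CCW.
shaft IV → shaft V: external mesh, 1 reversal → CW.
shaft V → the output shaft: external mesh, 1 reversal → CCW.
6 reversals in total — an even number — so the output shaft turns the same way as the input shaft.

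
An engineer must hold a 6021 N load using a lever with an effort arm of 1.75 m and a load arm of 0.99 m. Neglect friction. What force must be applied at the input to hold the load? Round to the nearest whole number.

Lever MA = effort arm / load arm = 1.75/0.99 = 1.7677.
Effort = load / MA = 6021 / 1.7677 = 3406.2 N.

3406 N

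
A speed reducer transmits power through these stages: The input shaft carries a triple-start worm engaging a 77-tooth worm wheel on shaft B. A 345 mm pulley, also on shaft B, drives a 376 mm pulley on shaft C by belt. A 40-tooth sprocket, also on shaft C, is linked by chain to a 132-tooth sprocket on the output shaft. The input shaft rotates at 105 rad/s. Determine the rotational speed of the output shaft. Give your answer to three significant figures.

1.14 rad/s

worm 77/3 = 25.667 → 105/25.667 = 4.0909 rad/s
belt 376/345 = 1.0899 → 4.0909/1.0899 = 3.7536 rad/s
chain 132/40 = 3.3 → 3.7536/3.3 = 1.1375 rad/s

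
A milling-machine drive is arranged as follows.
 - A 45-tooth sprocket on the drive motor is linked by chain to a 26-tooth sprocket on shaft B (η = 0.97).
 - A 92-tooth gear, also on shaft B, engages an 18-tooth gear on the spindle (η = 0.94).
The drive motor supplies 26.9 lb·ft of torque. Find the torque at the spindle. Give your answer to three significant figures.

2.77 lb·ft

After the chain (26/45): 26.9 × 0.57778 × 0.97 = 15.076 lb·ft
After the gear mesh (18/92): 15.076 × 0.19565 × 0.94 = 2.7727 lb·ft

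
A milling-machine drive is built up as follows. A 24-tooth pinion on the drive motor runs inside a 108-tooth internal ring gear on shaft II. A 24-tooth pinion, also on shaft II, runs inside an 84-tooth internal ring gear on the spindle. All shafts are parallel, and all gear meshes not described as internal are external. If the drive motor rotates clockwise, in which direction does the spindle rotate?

the drive motor → shaft II: internal mesh, same direction → CW.
shaft II → the spindle: internal mesh, same direction → CW.
0 reversals in total — an even number — so the spindle turns the same way as the drive motor.

clockwise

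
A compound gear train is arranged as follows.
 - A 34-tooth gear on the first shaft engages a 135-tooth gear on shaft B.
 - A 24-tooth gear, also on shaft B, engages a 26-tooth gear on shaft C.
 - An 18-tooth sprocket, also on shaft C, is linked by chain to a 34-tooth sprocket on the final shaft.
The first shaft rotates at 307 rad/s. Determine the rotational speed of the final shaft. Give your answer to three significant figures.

gear mesh 135/34 = 3.9706 → 307/3.9706 = 77.319 rad/s
gear mesh 26/24 = 1.0833 → 77.319/1.0833 = 71.371 rad/s
chain 34/18 = 1.8889 → 71.371/1.8889 = 37.785 rad/s

37.8 rad/s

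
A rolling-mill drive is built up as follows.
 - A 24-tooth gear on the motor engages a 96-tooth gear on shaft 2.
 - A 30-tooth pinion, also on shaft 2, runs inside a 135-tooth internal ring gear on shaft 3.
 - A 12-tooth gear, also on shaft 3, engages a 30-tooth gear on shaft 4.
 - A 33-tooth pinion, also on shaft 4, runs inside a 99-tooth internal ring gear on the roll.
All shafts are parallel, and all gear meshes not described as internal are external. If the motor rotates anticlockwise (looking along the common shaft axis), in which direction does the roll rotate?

the motor → shaft 2: external mesh, 1 reversal → CW.
shaft 2 → shaft 3: internal mesh, same direction → CW.
shaft 3 → shaft 4: external mesh, 1 reversal → CCW.
shaft 4 → the roll: internal mesh, same direction → CCW.
2 reversals in total — an even number — so the roll turns the same way as the motor.

anticlockwise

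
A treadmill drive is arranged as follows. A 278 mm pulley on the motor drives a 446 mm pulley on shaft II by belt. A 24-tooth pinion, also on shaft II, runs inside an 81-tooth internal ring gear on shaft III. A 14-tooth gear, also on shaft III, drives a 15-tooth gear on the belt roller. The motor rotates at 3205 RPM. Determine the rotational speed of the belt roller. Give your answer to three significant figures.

552 RPM

Belt: ratio = 446/278 = 1.6043, so shaft II turns at 3205 / 1.6043 = 1997.7 RPM.
Internal gear: ratio = 81/24 = 3.375, so shaft III turns at 1997.7 / 3.375 = 591.92 RPM.
Gear mesh: ratio = 15/14 = 1.0714, so the belt roller turns at 591.92 / 1.0714 = 552.46 RPM.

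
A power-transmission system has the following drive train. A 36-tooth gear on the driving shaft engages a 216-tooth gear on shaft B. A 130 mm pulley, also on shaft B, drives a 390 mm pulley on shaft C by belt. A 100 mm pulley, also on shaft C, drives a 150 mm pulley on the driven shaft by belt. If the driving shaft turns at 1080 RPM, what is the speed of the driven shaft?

40 RPM

the driving shaft → shaft B (gear mesh, 216/36): 1080 ÷ 6 = 180 RPM
shaft B → shaft C (belt, 390/130): 180 ÷ 3 = 60 RPM
shaft C → the driven shaft (belt, 150/100): 60 ÷ 1.5 = 40 RPM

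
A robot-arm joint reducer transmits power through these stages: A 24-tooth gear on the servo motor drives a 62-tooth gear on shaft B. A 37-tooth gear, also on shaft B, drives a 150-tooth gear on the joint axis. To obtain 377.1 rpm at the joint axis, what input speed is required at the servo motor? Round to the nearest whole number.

3949 rpm

Overall ratio R = 2.5833 × 4.0541 = 10.473.
Required input speed = output speed × R = 377.1 × 10.473 = 3949.4 rpm.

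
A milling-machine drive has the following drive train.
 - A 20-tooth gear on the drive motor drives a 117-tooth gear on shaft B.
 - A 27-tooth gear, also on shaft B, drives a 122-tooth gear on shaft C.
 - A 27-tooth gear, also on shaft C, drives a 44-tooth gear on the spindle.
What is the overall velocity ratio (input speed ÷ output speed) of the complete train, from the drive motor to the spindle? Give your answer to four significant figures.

43.08

Each stage contributes driven/driver: gear mesh 117/20 = 5.85, gear mesh 122/27 = 4.5185, gear mesh 44/27 = 1.6296.
Overall: 5.85 × 4.5185 × 1.6296 = 43.077.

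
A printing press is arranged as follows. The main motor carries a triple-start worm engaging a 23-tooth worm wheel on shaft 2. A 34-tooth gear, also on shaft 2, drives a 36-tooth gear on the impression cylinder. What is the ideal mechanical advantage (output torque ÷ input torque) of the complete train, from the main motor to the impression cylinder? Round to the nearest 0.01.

8.12

Each stage contributes driven/driver: worm 23/3 = 7.6667, gear mesh 36/34 = 1.0588.
Overall: 7.6667 × 1.0588 = 8.1176.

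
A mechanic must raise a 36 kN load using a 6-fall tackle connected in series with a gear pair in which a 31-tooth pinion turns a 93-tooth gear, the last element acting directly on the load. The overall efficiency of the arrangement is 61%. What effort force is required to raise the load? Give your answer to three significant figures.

3.28 kN

Block-and-tackle MA = number of supporting rope parts = 6.
Gear pair MA = 93/31 = 3.
Combined ideal MA = 6 × 3 = 18.
Actual MA = 18 × 0.61 = 10.98.
Effort = load / actual MA = 36 / 10.98 = 3.2787 kN.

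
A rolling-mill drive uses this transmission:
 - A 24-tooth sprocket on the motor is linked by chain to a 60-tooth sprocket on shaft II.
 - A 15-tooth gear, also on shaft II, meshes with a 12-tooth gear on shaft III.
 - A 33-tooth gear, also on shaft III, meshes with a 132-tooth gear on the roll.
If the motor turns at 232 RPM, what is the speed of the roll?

29 RPM

chain 60/24 = 2.5 → 232/2.5 = 92.8 RPM
gear mesh 12/15 = 0.8 → 92.8/0.8 = 116 RPM
gear mesh 132/33 = 4 → 116/4 = 29 RPM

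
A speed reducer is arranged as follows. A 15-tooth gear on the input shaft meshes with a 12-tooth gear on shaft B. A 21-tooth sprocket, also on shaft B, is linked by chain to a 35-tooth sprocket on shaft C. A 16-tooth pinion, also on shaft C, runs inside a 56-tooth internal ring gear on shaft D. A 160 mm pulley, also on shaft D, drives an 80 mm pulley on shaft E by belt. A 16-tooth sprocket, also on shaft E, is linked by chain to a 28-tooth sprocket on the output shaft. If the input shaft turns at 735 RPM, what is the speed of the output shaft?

180 RPM

the input shaft → shaft B (gear mesh, 12/15): 735 ÷ 0.8 = 918.75 RPM
shaft B → shaft C (chain, 35/21): 918.75 ÷ 1.6667 = 551.25 RPM
shaft C → shaft D (internal gear, 56/16): 551.25 ÷ 3.5 = 157.5 RPM
shaft D → shaft E (belt, 80/160): 157.5 ÷ 0.5 = 315 RPM
shaft E → the output shaft (chain, 28/16): 315 ÷ 1.75 = 180 RPM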